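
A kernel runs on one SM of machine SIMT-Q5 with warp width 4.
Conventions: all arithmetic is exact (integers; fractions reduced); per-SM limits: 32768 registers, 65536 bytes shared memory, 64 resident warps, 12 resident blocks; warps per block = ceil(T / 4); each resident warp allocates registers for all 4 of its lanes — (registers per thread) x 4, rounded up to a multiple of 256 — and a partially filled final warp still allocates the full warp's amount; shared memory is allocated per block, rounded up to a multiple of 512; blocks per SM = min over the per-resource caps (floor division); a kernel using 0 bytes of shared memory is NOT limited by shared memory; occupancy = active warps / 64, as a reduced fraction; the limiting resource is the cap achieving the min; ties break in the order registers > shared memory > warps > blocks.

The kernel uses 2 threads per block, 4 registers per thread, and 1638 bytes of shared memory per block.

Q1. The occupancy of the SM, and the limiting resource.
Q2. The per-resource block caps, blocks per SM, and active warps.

Answer: occupancy 3/16, limited by blocks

registers: 128 blocks
shared memory: 32 blocks
warps: 64 blocks
blocks: 12 blocks

Answer: 12 blocks, 12 active warps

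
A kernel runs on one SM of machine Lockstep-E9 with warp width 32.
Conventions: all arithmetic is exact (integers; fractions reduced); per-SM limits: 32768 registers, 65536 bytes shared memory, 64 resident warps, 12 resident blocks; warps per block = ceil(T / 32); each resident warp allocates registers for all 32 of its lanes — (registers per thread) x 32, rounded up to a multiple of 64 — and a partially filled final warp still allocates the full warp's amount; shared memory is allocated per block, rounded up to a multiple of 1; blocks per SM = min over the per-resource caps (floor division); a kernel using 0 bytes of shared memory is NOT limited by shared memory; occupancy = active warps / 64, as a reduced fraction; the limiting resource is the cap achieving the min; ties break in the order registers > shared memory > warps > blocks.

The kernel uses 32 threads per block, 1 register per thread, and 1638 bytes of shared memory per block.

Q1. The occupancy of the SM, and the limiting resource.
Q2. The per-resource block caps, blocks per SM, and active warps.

Answer: occupancy 3/16, limited by blocks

registers: 512 blocks
shared memory: 40 blocks
warps: 64 blocks
blocks: 12 blocks

Answer: 12 blocks, 12 active warps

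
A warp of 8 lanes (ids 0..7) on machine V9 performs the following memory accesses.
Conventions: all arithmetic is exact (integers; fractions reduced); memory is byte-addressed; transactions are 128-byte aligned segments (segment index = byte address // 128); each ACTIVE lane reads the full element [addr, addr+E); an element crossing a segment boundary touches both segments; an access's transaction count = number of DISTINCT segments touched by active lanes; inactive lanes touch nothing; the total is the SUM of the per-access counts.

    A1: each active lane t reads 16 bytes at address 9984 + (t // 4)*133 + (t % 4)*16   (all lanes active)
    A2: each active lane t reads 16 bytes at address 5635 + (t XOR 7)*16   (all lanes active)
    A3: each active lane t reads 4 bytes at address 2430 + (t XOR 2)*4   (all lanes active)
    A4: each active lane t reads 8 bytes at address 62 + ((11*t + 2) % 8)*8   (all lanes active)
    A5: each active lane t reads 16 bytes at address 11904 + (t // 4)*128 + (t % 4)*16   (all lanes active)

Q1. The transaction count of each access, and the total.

A1: 2 transactions
A2: 2 transactions
A3: 2 transactions
A4: 1 transaction
A5: 2 transactions

Answer: 2,2,2,1,2; total 9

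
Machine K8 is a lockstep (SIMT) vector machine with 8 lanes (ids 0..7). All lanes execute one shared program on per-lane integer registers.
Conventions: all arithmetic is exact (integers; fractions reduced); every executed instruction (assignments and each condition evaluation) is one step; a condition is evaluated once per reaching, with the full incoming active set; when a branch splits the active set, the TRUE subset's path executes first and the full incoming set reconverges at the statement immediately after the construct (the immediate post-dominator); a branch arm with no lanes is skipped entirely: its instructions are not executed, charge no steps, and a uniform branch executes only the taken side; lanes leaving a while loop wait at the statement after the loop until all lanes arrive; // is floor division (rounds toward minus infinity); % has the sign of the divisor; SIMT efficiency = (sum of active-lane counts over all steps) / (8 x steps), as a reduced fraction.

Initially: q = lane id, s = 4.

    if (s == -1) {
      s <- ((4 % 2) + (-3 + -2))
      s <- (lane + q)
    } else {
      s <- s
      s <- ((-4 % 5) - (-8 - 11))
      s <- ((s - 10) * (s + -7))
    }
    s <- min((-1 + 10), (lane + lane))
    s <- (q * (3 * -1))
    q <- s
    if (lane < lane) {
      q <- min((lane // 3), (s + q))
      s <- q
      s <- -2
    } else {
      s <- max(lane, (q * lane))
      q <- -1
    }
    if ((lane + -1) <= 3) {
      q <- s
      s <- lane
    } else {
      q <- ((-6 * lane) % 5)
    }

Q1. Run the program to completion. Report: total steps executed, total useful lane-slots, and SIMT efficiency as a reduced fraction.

Answer: 14 steps, 101 useful, 101/112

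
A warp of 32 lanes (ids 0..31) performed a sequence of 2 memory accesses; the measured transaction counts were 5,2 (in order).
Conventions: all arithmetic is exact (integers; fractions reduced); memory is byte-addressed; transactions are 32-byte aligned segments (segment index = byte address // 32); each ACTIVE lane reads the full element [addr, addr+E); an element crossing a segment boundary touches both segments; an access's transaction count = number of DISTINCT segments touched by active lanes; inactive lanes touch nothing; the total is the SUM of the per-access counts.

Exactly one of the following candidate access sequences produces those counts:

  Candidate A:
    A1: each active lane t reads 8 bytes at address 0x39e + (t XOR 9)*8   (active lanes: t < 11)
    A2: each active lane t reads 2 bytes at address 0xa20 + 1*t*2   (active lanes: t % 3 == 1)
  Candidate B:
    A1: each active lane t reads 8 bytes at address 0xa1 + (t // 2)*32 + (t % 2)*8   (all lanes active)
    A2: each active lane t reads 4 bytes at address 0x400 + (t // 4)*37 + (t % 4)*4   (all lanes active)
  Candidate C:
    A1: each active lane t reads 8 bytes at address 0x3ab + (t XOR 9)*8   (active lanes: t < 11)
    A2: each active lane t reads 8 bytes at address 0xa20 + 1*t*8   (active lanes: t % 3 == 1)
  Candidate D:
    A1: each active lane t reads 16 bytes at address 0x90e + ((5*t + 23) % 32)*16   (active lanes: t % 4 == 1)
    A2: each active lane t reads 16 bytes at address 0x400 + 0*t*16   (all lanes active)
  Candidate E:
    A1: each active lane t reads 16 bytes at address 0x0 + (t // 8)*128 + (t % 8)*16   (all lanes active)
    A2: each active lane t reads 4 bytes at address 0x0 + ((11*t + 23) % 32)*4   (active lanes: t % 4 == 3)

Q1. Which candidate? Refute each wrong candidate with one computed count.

B: A1 gives 16 transactions, not 5
C: A2 gives 8 transactions, not 2
D: A1 gives 8 transactions, not 5
E: A1 gives 16 transactions, not 5
A: all counts match (5,2)

Answer: A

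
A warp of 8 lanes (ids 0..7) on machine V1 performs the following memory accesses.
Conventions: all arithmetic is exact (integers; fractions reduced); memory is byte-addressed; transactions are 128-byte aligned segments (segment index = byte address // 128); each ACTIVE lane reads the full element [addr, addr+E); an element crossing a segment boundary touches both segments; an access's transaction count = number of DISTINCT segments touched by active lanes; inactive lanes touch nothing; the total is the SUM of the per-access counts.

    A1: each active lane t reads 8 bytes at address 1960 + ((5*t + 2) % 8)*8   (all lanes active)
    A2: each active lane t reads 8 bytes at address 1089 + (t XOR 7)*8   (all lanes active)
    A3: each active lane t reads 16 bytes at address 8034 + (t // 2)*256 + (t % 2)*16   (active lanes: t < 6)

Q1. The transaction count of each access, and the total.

A1: 1 transaction
A2: 2 transactions
A3: 6 transactions

Answer: 1,2,6; total 9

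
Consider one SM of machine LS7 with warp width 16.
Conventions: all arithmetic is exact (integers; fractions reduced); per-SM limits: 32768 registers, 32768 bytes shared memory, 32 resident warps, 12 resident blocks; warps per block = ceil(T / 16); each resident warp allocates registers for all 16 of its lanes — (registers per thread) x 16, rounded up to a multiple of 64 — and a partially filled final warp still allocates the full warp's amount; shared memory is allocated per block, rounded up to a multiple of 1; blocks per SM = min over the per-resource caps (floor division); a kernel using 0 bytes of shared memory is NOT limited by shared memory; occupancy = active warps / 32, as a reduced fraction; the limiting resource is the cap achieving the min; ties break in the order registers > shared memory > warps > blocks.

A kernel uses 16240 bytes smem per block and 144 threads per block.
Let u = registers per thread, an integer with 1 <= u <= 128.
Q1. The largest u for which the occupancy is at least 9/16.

Answer: u = 112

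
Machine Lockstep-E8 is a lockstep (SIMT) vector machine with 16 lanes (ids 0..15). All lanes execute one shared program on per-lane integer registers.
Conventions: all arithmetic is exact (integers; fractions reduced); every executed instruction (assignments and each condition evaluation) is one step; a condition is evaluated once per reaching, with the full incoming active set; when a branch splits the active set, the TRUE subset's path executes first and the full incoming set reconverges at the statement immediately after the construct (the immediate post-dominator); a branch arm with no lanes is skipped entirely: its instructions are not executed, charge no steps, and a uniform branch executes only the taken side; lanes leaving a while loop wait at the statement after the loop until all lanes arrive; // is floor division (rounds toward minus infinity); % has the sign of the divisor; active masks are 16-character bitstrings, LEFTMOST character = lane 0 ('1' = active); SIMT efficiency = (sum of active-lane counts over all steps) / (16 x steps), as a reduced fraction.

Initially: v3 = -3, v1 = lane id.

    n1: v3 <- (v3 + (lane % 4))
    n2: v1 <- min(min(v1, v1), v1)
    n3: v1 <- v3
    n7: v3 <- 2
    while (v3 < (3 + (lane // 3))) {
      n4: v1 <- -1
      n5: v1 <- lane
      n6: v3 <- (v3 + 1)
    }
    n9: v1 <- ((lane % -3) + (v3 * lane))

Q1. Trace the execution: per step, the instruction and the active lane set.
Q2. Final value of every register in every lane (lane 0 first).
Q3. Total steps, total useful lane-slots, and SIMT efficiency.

step 0: v3 <- (v3 + (lane % 4))      1111111111111111
step 1: v1 <- min(min(v1, v1), v1)   1111111111111111
step 2: v1 <- v3                     1111111111111111
step 3: v3 <- 2                      1111111111111111
step 4: eval (v3 < (3 + (lane // 3))) 1111111111111111
step 5: v1 <- -1                     1111111111111111
step 6: v1 <- lane                   1111111111111111
step 7: v3 <- (v3 + 1)               1111111111111111
step 8: eval (v3 < (3 + (lane // 3))) 1111111111111111
step 9: v1 <- -1                     0001111111111111
step 10: v1 <- lane                   0001111111111111
step 11: v3 <- (v3 + 1)               0001111111111111
step 12: eval (v3 < (3 + (lane // 3))) 0001111111111111
step 13: v1 <- -1                     0000001111111111
step 14: v1 <- lane                   0000001111111111
step 15: v3 <- (v3 + 1)               0000001111111111
step 16: eval (v3 < (3 + (lane // 3))) 0000001111111111
step 17: v1 <- -1                     0000000001111111
step 18: v1 <- lane                   0000000001111111
step 19: v3 <- (v3 + 1)               0000000001111111
step 20: eval (v3 < (3 + (lane // 3))) 0000000001111111
step 21: v1 <- -1                     0000000000001111
step 22: v1 <- lane                   0000000000001111
step 23: v3 <- (v3 + 1)               0000000000001111
step 24: eval (v3 < (3 + (lane // 3))) 0000000000001111
step 25: v1 <- -1                     0000000000000001
step 26: v1 <- lane                   0000000000000001
step 27: v3 <- (v3 + 1)               0000000000000001
step 28: eval (v3 < (3 + (lane // 3))) 0000000000000001
step 29: v1 <- ((lane % -3) + (v3 * lane)) 1111111111111111

Answer: 30 steps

v3: 3,3,3,4,4,4,5,5,5,6,6,6,7,7,7,8
v1: 0,1,5,12,14,19,30,33,39,54,58,65,84,89,97,120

steps = 30; useful = 300; efficiency = 300/480 = 5/8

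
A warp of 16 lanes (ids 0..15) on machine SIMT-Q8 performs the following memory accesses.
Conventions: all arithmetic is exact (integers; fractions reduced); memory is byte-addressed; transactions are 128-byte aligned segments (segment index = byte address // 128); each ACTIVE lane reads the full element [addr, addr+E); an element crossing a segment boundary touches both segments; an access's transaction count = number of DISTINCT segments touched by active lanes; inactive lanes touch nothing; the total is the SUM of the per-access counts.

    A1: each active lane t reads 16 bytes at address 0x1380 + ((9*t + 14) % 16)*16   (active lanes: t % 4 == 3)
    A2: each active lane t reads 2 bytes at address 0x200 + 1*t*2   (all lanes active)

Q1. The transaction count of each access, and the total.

A1: 2 transactions
A2: 1 transaction

Answer: 2,1; total 3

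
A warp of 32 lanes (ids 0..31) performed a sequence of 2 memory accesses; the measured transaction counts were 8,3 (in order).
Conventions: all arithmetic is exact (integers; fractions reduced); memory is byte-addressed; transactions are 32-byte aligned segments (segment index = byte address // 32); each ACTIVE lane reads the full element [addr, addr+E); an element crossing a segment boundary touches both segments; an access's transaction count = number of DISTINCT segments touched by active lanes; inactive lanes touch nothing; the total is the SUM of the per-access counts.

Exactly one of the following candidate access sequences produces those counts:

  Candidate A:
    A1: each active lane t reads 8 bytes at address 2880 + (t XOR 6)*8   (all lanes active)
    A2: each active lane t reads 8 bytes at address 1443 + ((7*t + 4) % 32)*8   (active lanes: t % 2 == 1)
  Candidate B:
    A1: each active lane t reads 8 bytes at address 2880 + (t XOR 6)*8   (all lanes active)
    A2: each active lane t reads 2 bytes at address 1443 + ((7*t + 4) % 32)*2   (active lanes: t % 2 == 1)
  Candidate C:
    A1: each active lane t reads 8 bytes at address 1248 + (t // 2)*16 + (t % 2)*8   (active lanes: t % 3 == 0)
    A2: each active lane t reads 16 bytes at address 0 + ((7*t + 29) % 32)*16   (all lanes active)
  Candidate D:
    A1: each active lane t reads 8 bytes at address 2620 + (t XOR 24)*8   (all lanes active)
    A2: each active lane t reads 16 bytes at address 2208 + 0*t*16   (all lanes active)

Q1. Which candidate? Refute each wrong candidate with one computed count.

A: A2 gives 9 transactions, not 3
C: A2 gives 16 transactions, not 3
D: A1 gives 9 transactions, not 8
B: all counts match (8,3)

Answer: B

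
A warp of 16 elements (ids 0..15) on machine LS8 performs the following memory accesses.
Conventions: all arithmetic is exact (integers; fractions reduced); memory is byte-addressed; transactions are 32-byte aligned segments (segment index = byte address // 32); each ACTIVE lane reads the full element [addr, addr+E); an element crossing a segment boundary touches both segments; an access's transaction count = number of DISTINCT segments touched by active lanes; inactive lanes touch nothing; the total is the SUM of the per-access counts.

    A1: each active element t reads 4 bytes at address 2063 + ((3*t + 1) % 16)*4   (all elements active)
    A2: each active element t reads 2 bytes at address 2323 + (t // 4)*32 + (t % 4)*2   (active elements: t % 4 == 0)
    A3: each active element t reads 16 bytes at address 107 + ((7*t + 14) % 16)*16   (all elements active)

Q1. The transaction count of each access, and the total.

A1: 3 transactions
A2: 4 transactions
A3: 9 transactions

Answer: 3,4,9; total 16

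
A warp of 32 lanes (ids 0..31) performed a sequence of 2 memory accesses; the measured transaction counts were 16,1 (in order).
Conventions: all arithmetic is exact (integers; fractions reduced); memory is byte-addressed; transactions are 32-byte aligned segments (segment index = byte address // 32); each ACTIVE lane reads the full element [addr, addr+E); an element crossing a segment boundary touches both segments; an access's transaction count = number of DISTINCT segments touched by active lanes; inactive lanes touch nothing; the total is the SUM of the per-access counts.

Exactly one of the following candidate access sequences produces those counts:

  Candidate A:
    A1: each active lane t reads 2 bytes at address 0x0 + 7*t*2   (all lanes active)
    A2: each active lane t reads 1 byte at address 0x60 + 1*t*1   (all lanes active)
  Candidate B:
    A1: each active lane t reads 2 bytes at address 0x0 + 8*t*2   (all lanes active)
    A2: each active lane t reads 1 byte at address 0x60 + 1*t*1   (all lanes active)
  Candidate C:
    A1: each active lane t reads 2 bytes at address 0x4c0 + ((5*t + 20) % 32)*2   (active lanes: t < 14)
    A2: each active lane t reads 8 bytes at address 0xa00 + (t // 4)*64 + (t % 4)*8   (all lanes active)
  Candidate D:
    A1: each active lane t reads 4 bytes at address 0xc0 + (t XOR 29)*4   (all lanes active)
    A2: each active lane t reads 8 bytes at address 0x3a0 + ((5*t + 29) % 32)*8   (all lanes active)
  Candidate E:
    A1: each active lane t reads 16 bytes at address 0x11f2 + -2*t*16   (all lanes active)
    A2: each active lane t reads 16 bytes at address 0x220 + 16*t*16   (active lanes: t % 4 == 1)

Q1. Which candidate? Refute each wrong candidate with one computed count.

A: A1 gives 14 transactions, not 16
C: A1 gives 2 transactions, not 16
D: A1 gives 4 transactions, not 16
E: A1 gives 33 transactions, not 16
B: all counts match (16,1)

Answer: B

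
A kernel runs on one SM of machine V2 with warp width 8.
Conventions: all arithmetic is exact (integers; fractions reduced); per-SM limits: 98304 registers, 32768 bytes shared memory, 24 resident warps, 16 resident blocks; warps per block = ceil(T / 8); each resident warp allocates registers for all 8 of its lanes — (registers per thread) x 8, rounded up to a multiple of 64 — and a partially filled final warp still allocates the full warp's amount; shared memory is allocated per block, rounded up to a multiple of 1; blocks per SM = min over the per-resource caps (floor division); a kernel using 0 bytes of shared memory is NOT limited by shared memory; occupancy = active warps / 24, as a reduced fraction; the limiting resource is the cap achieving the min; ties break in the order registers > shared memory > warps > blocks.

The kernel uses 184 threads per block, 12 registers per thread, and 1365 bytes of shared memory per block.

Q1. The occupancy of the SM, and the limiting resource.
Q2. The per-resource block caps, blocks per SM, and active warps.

Answer: occupancy 23/24, limited by warps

registers: 33 blocks
shared memory: 24 blocks
warps: 1 block
blocks: 16 blocks

Answer: 1 block, 23 active warps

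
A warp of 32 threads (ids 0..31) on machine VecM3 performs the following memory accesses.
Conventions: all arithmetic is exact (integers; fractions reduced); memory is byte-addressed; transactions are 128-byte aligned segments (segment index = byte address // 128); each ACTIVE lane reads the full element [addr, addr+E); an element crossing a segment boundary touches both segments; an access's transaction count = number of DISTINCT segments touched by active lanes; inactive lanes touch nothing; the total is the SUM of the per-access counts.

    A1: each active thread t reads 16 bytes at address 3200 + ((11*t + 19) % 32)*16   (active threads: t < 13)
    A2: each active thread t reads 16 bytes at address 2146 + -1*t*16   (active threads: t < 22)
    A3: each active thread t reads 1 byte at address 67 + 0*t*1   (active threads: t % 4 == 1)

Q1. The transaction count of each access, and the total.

A1: 4 transactions
A2: 3 transactions
A3: 1 transaction

Answer: 4,3,1; total 8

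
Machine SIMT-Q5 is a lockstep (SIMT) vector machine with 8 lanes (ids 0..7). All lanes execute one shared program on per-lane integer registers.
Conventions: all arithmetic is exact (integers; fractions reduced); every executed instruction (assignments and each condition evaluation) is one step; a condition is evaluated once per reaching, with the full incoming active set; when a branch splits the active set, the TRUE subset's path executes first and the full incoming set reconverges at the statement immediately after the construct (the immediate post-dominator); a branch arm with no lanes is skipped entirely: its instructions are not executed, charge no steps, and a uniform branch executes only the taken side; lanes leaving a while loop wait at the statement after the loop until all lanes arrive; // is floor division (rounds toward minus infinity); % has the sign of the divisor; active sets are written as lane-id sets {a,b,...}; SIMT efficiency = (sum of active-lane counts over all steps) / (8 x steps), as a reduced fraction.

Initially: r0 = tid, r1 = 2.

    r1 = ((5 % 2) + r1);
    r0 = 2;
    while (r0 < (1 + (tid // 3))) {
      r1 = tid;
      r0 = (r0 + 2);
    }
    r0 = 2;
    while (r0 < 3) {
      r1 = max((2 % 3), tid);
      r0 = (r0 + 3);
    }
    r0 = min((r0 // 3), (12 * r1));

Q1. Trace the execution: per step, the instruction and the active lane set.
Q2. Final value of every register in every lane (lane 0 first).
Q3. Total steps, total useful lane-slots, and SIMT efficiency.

step 0: r1 <- ((5 % 2) + r1)         {0,1,2,3,4,5,6,7}
step 1: r0 <- 2                      {0,1,2,3,4,5,6,7}
step 2: eval (r0 < (1 + (tid // 3))) {0,1,2,3,4,5,6,7}
step 3: r1 <- tid                    {6,7}
step 4: r0 <- (r0 + 2)               {6,7}
step 5: eval (r0 < (1 + (tid // 3))) {6,7}
step 6: r0 <- 2                      {0,1,2,3,4,5,6,7}
step 7: eval (r0 < 3)                {0,1,2,3,4,5,6,7}
step 8: r1 <- max((2 % 3), tid)      {0,1,2,3,4,5,6,7}
step 9: r0 <- (r0 + 3)               {0,1,2,3,4,5,6,7}
step 10: eval (r0 < 3)                {0,1,2,3,4,5,6,7}
step 11: r0 <- min((r0 // 3), (12 * r1)) {0,1,2,3,4,5,6,7}

Answer: 12 steps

r0: 1,1,1,1,1,1,1,1
r1: 2,2,2,3,4,5,6,7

steps = 12; useful = 78; efficiency = 78/96 = 13/16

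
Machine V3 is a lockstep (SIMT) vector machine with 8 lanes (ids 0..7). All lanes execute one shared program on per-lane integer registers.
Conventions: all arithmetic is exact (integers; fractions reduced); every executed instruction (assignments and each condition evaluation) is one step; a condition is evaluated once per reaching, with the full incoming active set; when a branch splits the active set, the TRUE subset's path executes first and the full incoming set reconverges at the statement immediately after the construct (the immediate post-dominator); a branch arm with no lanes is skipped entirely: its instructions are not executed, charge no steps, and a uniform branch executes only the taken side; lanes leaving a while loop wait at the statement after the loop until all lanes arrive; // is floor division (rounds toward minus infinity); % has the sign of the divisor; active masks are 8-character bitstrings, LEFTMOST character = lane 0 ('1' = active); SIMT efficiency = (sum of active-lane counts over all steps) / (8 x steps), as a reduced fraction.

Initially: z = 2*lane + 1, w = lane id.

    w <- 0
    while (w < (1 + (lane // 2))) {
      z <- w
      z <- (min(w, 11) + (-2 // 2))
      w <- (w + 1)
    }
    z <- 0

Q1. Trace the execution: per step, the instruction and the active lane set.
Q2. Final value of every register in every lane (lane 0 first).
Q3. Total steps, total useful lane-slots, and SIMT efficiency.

step 0: w <- 0                       11111111
step 1: eval (w < (1 + (lane // 2))) 11111111
step 2: z <- w                       11111111
step 3: z <- (min(w, 11) + (-2 // 2)) 11111111
step 4: w <- (w + 1)                 11111111
step 5: eval (w < (1 + (lane // 2))) 11111111
step 6: z <- w                       00111111
step 7: z <- (min(w, 11) + (-2 // 2)) 00111111
step 8: w <- (w + 1)                 00111111
step 9: eval (w < (1 + (lane // 2))) 00111111
step 10: z <- w                       00001111
step 11: z <- (min(w, 11) + (-2 // 2)) 00001111
step 12: w <- (w + 1)                 00001111
step 13: eval (w < (1 + (lane // 2))) 00001111
step 14: z <- w                       00000011
step 15: z <- (min(w, 11) + (-2 // 2)) 00000011
step 16: w <- (w + 1)                 00000011
step 17: eval (w < (1 + (lane // 2))) 00000011
step 18: z <- 0                       11111111

Answer: 19 steps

z: 0,0,0,0,0,0,0,0
w: 1,1,2,2,3,3,4,4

steps = 19; useful = 104; efficiency = 104/152 = 13/19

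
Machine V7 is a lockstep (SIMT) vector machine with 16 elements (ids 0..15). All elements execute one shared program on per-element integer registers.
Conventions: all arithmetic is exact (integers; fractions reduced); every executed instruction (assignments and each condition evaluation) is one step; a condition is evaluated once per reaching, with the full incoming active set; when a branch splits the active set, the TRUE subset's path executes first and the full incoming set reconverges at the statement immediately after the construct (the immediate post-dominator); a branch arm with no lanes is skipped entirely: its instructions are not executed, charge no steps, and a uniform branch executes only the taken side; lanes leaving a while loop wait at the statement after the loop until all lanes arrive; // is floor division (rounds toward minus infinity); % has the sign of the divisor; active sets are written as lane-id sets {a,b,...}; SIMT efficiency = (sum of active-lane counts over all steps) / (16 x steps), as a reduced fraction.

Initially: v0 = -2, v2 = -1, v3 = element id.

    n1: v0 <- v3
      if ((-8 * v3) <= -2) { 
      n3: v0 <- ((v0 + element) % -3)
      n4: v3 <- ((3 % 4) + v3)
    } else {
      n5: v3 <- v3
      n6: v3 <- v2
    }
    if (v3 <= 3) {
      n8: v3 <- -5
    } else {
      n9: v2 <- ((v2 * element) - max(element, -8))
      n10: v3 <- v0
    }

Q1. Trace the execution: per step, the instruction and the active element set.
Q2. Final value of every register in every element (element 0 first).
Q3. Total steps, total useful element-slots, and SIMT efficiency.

step 0: v0 <- v3                     {0,1,2,3,4,5,6,7,8,9,10,11,12,13,14,15}
step 1: eval ((-8 * v3) <= -2)       {0,1,2,3,4,5,6,7,8,9,10,11,12,13,14,15}
step 2: v0 <- ((v0 + element) % -3)  {1,2,3,4,5,6,7,8,9,10,11,12,13,14,15}
step 3: v3 <- ((3 % 4) + v3)         {1,2,3,4,5,6,7,8,9,10,11,12,13,14,15}
step 4: v3 <- v3                     {0}
step 5: v3 <- v2                     {0}
step 6: eval (v3 <= 3)               {0,1,2,3,4,5,6,7,8,9,10,11,12,13,14,15}
step 7: v3 <- -5                     {0}
step 8: v2 <- ((v2 * element) - max(element, -8)) {1,2,3,4,5,6,7,8,9,10,11,12,13,14,15}
step 9: v3 <- v0                     {1,2,3,4,5,6,7,8,9,10,11,12,13,14,15}

Answer: 10 steps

v0: 0,-1,-2,0,-1,-2,0,-1,-2,0,-1,-2,0,-1,-2,0
v2: -1,-2,-4,-6,-8,-10,-12,-14,-16,-18,-20,-22,-24,-26,-28,-30
v3: -5,-1,-2,0,-1,-2,0,-1,-2,0,-1,-2,0,-1,-2,0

steps = 10; useful = 111; efficiency = 111/160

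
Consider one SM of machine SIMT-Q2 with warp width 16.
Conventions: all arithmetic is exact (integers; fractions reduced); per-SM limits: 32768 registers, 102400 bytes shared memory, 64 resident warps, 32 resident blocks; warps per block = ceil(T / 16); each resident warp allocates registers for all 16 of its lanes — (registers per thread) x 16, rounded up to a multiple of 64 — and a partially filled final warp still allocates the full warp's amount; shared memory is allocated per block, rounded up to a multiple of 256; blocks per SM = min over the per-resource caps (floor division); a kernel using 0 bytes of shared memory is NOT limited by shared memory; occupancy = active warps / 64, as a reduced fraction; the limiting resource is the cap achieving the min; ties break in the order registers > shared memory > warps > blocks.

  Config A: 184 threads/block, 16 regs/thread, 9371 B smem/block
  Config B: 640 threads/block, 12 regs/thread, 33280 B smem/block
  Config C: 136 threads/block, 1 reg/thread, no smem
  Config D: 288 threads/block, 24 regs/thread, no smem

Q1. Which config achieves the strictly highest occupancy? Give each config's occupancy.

occupancies: A 15/16, B 5/8, C 63/64, D 27/32

Answer: C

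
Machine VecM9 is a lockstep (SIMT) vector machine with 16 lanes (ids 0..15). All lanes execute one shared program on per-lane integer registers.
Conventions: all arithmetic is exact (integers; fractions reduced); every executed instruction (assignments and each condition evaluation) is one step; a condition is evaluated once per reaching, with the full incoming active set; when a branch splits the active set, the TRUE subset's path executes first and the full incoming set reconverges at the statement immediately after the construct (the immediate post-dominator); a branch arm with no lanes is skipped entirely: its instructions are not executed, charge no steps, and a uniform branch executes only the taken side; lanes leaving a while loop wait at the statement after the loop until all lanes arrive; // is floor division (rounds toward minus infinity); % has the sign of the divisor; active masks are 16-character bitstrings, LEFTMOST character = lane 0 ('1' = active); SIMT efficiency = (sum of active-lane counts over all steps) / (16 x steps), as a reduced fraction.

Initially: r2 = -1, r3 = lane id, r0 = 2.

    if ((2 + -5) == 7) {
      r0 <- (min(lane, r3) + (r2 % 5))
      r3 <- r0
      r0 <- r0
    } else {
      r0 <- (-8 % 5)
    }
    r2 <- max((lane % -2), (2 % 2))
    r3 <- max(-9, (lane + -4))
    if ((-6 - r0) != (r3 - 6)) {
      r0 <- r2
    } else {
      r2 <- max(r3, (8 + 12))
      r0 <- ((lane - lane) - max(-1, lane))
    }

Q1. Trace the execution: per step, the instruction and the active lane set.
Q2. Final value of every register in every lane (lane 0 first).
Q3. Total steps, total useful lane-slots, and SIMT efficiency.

step 0: eval ((2 + -5) == 7)         1111111111111111
step 1: r0 <- (-8 % 5)               1111111111111111
step 2: r2 <- max((lane % -2), (2 % 2)) 1111111111111111
step 3: r3 <- max(-9, (lane + -4))   1111111111111111
step 4: eval ((-6 - r0) != (r3 - 6)) 1111111111111111
step 5: r0 <- r2                     1101111111111111
step 6: r2 <- max(r3, (8 + 12))      0010000000000000
step 7: r0 <- ((lane - lane) - max(-1, lane)) 0010000000000000

Answer: 8 steps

r2: 0,0,20,0,0,0,0,0,0,0,0,0,0,0,0,0
r3: -4,-3,-2,-1,0,1,2,3,4,5,6,7,8,9,10,11
r0: 0,0,-2,0,0,0,0,0,0,0,0,0,0,0,0,0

steps = 8; useful = 97; efficiency = 97/128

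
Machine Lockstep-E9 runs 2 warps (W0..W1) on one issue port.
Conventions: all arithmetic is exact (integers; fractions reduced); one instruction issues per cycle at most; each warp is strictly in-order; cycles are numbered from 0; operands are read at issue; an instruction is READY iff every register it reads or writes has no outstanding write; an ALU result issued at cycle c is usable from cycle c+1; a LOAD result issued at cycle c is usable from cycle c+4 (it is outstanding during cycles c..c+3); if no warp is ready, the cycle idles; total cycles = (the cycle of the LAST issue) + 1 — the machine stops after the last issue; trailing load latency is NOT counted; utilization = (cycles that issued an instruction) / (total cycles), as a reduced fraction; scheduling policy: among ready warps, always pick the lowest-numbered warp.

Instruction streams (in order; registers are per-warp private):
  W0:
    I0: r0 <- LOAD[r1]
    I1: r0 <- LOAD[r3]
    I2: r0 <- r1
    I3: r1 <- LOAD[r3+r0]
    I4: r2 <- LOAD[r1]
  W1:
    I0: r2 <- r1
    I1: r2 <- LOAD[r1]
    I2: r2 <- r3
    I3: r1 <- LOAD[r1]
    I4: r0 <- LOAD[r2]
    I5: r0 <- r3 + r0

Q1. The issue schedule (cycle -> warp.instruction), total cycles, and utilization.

cycle 0: W0.I0
cycle 1: W1.I0
cycle 2: W1.I1
cycle 3: idle
cycle 4: W0.I1
cycle 5: idle
cycle 6: W1.I2
cycle 7: W1.I3
cycle 8: W0.I2
cycle 9: W0.I3
cycle 10: W1.I4
cycle 11: idle
cycle 12: idle
cycle 13: W0.I4
cycle 14: W1.I5

Answer: 15 cycles, utilization 11/15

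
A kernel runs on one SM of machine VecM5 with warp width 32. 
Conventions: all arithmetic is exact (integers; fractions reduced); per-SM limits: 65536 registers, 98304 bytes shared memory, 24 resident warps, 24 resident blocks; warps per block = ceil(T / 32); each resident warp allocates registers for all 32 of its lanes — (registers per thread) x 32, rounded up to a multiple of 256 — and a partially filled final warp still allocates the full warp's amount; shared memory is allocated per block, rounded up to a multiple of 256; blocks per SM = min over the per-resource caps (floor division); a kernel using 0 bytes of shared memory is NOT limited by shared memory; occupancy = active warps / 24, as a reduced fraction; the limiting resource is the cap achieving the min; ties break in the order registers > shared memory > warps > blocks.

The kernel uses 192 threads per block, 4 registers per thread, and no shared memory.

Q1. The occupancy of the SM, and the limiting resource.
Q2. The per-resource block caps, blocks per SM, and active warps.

Answer: occupancy 1, limited by warps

registers: 42 blocks
shared memory: no limit (kernel uses none)
warps: 4 blocks
blocks: 24 blocks

Answer: 4 blocks, 24 active warps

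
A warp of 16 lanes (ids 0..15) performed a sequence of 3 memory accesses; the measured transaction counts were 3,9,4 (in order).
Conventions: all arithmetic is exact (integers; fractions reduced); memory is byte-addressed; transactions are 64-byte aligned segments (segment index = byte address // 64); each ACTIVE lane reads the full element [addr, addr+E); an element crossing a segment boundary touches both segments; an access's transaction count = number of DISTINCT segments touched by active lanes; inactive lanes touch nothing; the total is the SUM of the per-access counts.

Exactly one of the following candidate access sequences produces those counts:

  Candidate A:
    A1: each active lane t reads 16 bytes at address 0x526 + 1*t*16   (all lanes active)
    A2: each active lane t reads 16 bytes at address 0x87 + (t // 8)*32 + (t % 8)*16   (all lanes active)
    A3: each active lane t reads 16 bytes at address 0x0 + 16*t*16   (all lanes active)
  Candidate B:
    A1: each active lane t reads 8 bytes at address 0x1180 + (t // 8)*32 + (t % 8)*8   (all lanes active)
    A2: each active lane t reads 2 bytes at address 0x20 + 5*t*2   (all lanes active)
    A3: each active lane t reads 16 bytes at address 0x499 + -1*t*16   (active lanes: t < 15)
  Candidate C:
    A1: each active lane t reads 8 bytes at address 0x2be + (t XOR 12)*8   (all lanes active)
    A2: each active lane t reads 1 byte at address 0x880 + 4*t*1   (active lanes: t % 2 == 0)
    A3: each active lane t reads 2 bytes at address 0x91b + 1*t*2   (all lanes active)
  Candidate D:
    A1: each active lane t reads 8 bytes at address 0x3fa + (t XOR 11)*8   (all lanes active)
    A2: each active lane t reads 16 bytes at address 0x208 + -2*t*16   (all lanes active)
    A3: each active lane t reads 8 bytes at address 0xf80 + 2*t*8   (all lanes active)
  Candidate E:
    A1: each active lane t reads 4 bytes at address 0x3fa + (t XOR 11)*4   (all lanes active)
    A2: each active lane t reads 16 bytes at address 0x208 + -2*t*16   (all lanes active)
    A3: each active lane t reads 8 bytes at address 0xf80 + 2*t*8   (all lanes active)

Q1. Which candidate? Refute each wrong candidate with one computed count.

A: A1 gives 5 transactions, not 3
B: A1 gives 2 transactions, not 3
C: A2 gives 1 transaction, not 9
E: A1 gives 2 transactions, not 3
D: all counts match (3,9,4)

Answer: D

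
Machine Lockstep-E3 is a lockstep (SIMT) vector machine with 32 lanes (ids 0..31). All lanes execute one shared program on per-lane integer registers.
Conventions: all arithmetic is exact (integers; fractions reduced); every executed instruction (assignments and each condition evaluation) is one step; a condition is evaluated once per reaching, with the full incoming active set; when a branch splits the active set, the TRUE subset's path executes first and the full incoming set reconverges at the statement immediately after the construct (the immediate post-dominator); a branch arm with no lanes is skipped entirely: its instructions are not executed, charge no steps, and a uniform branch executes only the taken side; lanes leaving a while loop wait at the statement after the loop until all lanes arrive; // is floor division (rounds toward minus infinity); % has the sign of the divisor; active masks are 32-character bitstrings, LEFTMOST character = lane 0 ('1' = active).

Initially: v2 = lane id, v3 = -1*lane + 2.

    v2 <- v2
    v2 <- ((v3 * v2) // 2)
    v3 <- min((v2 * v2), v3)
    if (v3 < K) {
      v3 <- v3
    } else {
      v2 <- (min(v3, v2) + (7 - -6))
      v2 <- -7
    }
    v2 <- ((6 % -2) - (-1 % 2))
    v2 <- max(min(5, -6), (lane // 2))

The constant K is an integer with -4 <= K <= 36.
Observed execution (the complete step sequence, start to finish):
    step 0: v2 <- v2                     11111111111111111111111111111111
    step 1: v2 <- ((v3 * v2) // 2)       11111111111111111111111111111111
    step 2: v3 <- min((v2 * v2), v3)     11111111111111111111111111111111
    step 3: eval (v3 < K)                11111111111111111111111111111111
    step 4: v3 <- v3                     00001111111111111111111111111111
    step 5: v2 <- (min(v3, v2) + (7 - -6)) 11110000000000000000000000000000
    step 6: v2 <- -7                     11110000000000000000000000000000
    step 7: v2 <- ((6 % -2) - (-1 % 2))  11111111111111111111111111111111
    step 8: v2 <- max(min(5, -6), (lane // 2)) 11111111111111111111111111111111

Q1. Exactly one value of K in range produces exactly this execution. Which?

Answer: K = -1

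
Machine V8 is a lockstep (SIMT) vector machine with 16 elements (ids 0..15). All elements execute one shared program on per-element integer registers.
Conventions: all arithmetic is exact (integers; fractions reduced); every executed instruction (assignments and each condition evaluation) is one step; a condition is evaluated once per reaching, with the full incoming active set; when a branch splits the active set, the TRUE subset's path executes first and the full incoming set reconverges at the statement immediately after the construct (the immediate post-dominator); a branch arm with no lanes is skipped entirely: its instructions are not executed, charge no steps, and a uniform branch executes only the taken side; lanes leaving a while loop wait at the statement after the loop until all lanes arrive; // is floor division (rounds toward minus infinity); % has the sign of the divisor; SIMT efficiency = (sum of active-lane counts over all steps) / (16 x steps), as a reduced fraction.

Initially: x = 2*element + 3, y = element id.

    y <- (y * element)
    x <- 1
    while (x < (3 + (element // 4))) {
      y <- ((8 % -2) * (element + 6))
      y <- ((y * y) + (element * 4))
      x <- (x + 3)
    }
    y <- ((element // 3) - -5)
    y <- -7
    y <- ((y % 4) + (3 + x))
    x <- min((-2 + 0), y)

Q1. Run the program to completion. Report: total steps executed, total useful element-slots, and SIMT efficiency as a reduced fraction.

Answer: 15 steps, 208 useful, 13/15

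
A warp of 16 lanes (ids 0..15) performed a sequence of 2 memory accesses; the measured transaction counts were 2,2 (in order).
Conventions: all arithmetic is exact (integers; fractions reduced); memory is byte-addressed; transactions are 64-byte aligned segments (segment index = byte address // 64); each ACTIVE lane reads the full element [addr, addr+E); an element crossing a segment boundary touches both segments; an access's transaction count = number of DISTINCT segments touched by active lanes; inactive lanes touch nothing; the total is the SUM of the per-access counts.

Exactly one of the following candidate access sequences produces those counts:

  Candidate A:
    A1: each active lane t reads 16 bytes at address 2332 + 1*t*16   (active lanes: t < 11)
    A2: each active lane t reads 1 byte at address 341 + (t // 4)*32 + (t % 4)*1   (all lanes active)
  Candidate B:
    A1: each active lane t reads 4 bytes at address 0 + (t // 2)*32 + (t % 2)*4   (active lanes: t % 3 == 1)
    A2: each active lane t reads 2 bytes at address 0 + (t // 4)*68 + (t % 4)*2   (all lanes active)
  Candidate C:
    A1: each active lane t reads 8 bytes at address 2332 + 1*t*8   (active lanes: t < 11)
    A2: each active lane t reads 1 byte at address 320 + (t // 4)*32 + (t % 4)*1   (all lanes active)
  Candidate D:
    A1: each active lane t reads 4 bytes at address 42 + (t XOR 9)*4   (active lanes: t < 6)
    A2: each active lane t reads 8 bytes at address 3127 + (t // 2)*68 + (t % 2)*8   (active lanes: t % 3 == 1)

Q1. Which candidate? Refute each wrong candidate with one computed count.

A: A1 gives 4 transactions, not 2
B: A1 gives 4 transactions, not 2
D: A1 gives 1 transaction, not 2
C: all counts match (2,2)

Answer: C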